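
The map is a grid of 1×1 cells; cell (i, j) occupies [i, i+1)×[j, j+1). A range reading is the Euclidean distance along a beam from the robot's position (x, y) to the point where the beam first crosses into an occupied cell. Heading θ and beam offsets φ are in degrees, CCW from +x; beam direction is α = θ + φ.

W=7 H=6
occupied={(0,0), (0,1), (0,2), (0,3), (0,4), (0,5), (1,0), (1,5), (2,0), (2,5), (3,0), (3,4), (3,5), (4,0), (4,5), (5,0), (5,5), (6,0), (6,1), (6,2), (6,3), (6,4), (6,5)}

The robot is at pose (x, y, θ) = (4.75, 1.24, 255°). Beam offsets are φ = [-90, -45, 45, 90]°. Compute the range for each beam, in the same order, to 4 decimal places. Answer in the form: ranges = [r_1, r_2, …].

ranges = [3.8823, 0.4800, 0.2771, 0.9273]

beam 1: φ=-90°, α=165°
  direction (-0.9659, 0.2588); cell (4,1); t to first gridline: x 0.7765, y 2.9364 (then +1.0353 / +3.8637)
    (3,1) via x @ 0.7765
    (2,1) via x @ 1.8117
    (1,1) via x @ 2.8470
    (1,2) via y @ 2.9364
    (0,2) via x @ 3.8823  # hit
  → r_1 = 3.8823
beam 2: φ=-45°, α=210°
  direction (-0.8660, -0.5000); cell (4,1); t to first gridline: x 0.8660, y 0.4800 (then +1.1547 / +2.0000)
    (4,0) via y @ 0.4800  # hit
  → r_2 = 0.4800
beam 3: φ=45°, α=300°
  direction (0.5000, -0.8660); cell (4,1); t to first gridline: x 0.5000, y 0.2771 (then +2.0000 / +1.1547)
    (4,0) via y @ 0.2771  # hit
  → r_3 = 0.2771
beam 4: φ=90°, α=345°
  direction (0.9659, -0.2588); cell (4,1); t to first gridline: x 0.2588, y 0.9273 (then +1.0353 / +3.8637)
    (5,1) via x @ 0.2588
    (5,0) via y @ 0.9273  # hit
  → r_4 = 0.9273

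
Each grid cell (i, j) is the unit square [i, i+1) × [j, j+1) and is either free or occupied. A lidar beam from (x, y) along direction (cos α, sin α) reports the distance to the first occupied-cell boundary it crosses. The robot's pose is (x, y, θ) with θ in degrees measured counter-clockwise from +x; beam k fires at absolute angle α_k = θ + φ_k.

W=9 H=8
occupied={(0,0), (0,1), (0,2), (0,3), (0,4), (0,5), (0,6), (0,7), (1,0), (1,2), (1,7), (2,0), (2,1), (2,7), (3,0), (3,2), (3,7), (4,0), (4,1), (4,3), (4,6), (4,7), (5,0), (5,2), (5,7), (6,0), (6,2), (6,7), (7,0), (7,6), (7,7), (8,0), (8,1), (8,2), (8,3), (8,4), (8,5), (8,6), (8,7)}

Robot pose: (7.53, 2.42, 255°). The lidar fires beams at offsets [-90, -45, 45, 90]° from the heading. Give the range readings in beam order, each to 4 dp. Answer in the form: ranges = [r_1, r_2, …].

ranges = [0.5487, 0.6120, 0.9400, 0.4866]

beam 1: φ=-90°, α=165°
  d=(-0.9659,0.2588)  start (7,2)  tX=0.5487 tY=2.2409  stride 1/|dx|=1.0353 1/|dy|=3.8637
    cross x-line → (6,2), t=0.5487 (wall)
  → r_1 = 0.5487
beam 2: φ=-45°, α=210°
  d=(-0.8660,-0.5000)  start (7,2)  tX=0.6120 tY=0.8400  stride 1/|dx|=1.1547 1/|dy|=2.0000
    cross x-line → (6,2), t=0.6120 (wall)
  → r_2 = 0.6120
beam 3: φ=45°, α=300°
  d=(0.5000,-0.8660)  start (7,2)  tX=0.9400 tY=0.4850  stride 1/|dx|=2.0000 1/|dy|=1.1547
    cross y-line → (7,1), t=0.4850
    cross x-line → (8,1), t=0.9400 (wall)
  → r_3 = 0.9400
beam 4: φ=90°, α=345°
  d=(0.9659,-0.2588)  start (7,2)  tX=0.4866 tY=1.6228  stride 1/|dx|=1.0353 1/|dy|=3.8637
    cross x-line → (8,2), t=0.4866 (wall)
  → r_4 = 0.4866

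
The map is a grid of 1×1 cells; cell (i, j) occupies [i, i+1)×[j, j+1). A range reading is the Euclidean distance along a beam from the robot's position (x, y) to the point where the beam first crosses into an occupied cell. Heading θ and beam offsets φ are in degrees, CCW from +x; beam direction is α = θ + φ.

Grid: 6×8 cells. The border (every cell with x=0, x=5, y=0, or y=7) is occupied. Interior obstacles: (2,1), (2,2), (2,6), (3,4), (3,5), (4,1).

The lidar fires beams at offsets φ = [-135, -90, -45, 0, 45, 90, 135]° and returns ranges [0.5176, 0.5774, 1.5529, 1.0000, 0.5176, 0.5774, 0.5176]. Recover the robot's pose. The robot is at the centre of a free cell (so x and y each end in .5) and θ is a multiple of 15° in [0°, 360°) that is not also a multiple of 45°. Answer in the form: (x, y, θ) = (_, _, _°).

The pose lattice has 18·16 = 288 candidates. Test each by forward raycasting.
  (3.5, 1.5, 255°): beam 1 = 1.0000 ≠ 0.5176 ✗
  (3.5, 6.5, 300°): beam 3 = 0.5176 ≠ 1.5529 ✗
  (2.5, 4.5, 300°): beam 1 = 1.5529 ≠ 0.5176 ✗
  …
  (3.5, 6.5, 30°): r_1=0.5176, r_2=0.5774, r_3=1.5529, r_4=1.0000, r_5=0.5176, r_6=0.5774, r_7=0.5176 — all match ✓
No second candidate reproduces the full scan.

(x, y, θ) = (3.5, 6.5, 30°)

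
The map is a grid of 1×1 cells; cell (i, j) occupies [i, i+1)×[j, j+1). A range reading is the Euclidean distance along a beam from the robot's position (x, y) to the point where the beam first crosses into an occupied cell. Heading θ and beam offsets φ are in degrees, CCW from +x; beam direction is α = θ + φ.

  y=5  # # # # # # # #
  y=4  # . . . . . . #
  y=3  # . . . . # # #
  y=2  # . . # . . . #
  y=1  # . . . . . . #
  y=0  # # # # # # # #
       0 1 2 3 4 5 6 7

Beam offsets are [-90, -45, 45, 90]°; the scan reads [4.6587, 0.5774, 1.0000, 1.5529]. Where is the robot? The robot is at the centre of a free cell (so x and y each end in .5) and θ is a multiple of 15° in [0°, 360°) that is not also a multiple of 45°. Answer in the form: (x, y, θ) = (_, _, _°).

(x, y, θ) = (5.5, 4.5, 285°)

Enumerate (i+0.5, j+0.5, θ) over the 21 free cells and 16 admissible headings. For each, cast all 4 beams and compare to the given ranges.
  (3.5, 3.5, 75°): beam 1 = 1.5529 ≠ 4.6587 ✗
  (4.5, 1.5, 30°): beam 1 = 0.5774 ≠ 4.6587 ✗
  (1.5, 4.5, 330°): beam 1 = 1.0000 ≠ 4.6587 ✗
  (2.5, 1.5, 345°): beam 1 = 0.5176 ≠ 4.6587 ✗
  …
  (5.5, 4.5, 285°): r_1=4.6587, r_2=0.5774, r_3=1.0000, r_4=1.5529 — all match ✓
No second candidate reproduces the full scan.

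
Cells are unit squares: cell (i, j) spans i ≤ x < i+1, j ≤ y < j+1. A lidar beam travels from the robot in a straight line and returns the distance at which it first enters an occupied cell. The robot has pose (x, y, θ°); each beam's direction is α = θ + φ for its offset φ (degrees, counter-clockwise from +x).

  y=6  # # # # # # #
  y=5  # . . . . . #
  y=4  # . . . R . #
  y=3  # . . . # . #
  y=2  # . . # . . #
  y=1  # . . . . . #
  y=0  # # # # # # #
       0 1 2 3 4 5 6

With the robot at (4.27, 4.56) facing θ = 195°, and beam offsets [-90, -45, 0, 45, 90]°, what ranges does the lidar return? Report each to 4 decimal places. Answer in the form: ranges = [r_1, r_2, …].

ranges = [1.4908, 2.8800, 3.3854, 1.8013, 0.5798]

beam 1: φ=-90°, α=105°
  d=(-0.2588,0.9659)  start (4,4)  tX=1.0432 tY=0.4555  stride 1/|dx|=3.8637 1/|dy|=1.0353
    cross y-line → (4,5), t=0.4555
    cross x-line → (3,5), t=1.0432
    cross y-line → (3,6), t=1.4908 (wall)
  → r_1 = 1.4908
beam 2: φ=-45°, α=150°
  d=(-0.8660,0.5000)  start (4,4)  tX=0.3118 tY=0.8800  stride 1/|dx|=1.1547 1/|dy|=2.0000
    cross x-line → (3,4), t=0.3118
    cross y-line → (3,5), t=0.8800
    cross x-line → (2,5), t=1.4665
    cross x-line → (1,5), t=2.6212
    cross y-line → (1,6), t=2.8800 (wall)
  → r_2 = 2.8800
beam 3: φ=0°, α=195°
  d=(-0.9659,-0.2588)  start (4,4)  tX=0.2795 tY=2.1637  stride 1/|dx|=1.0353 1/|dy|=3.8637
    cross x-line → (3,4), t=0.2795
    cross x-line → (2,4), t=1.3148
    cross y-line → (2,3), t=2.1637
    cross x-line → (1,3), t=2.3501
    cross x-line → (0,3), t=3.3854 (wall)
  → r_3 = 3.3854
beam 4: φ=45°, α=240°
  d=(-0.5000,-0.8660)  start (4,4)  tX=0.5400 tY=0.6466  stride 1/|dx|=2.0000 1/|dy|=1.1547
    cross x-line → (3,4), t=0.5400
    cross y-line → (3,3), t=0.6466
    cross y-line → (3,2), t=1.8013 (wall)
  → r_4 = 1.8013
beam 5: φ=90°, α=285°
  d=(0.2588,-0.9659)  start (4,4)  tX=2.8205 tY=0.5798  stride 1/|dx|=3.8637 1/|dy|=1.0353
    cross y-line → (4,3), t=0.5798 (wall)
  → r_5 = 0.5798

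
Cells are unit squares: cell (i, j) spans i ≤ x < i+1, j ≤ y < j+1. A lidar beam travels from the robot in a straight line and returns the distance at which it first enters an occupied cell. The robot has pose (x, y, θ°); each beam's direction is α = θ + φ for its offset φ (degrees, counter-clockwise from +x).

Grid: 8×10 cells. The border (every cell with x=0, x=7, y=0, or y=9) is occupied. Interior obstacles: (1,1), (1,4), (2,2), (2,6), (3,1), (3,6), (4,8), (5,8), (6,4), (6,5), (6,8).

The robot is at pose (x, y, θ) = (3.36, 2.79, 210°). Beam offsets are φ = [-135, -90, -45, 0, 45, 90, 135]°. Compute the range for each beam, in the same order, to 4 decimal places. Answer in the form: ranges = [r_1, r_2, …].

ranges = [5.3938, 4.7200, 0.3727, 0.4157, 0.8179, 0.9122, 3.7684]

beam 1: φ=-135°, α=75°
  d=(0.2588,0.9659)  start (3,2)  tX=2.4728 tY=0.2174  stride 1/|dx|=3.8637 1/|dy|=1.0353
    cross y-line → (3,3), t=0.2174
    cross y-line → (3,4), t=1.2527
    cross y-line → (3,5), t=2.2880
    cross x-line → (4,5), t=2.4728
    cross y-line → (4,6), t=3.3232
    cross y-line → (4,7), t=4.3585
    cross y-line → (4,8), t=5.3938 (wall)
  → r_1 = 5.3938
beam 2: φ=-90°, α=120°
  d=(-0.5000,0.8660)  start (3,2)  tX=0.7200 tY=0.2425  stride 1/|dx|=2.0000 1/|dy|=1.1547
    cross y-line → (3,3), t=0.2425
    cross x-line → (2,3), t=0.7200
    cross y-line → (2,4), t=1.3972
    cross y-line → (2,5), t=2.5519
    cross x-line → (1,5), t=2.7200
    cross y-line → (1,6), t=3.7066
    cross x-line → (0,6), t=4.7200 (wall)
  → r_2 = 4.7200
beam 3: φ=-45°, α=165°
  d=(-0.9659,0.2588)  start (3,2)  tX=0.3727 tY=0.8114  stride 1/|dx|=1.0353 1/|dy|=3.8637
    cross x-line → (2,2), t=0.3727 (wall)
  → r_3 = 0.3727
beam 4: φ=0°, α=210°
  d=(-0.8660,-0.5000)  start (3,2)  tX=0.4157 tY=1.5800  stride 1/|dx|=1.1547 1/|dy|=2.0000
    cross x-line → (2,2), t=0.4157 (wall)
  → r_4 = 0.4157
beam 5: φ=45°, α=255°
  d=(-0.2588,-0.9659)  start (3,2)  tX=1.3909 tY=0.8179  stride 1/|dx|=3.8637 1/|dy|=1.0353
    cross y-line → (3,1), t=0.8179 (wall)
  → r_5 = 0.8179
beam 6: φ=90°, α=300°
  d=(0.5000,-0.8660)  start (3,2)  tX=1.2800 tY=0.9122  stride 1/|dx|=2.0000 1/|dy|=1.1547
    cross y-line → (3,1), t=0.9122 (wall)
  → r_6 = 0.9122
beam 7: φ=135°, α=345°
  d=(0.9659,-0.2588)  start (3,2)  tX=0.6626 tY=3.0523  stride 1/|dx|=1.0353 1/|dy|=3.8637
    cross x-line → (4,2), t=0.6626
    cross x-line → (5,2), t=1.6979
    cross x-line → (6,2), t=2.7331
    cross y-line → (6,1), t=3.0523
    cross x-line → (7,1), t=3.7684 (wall)
  → r_7 = 3.7684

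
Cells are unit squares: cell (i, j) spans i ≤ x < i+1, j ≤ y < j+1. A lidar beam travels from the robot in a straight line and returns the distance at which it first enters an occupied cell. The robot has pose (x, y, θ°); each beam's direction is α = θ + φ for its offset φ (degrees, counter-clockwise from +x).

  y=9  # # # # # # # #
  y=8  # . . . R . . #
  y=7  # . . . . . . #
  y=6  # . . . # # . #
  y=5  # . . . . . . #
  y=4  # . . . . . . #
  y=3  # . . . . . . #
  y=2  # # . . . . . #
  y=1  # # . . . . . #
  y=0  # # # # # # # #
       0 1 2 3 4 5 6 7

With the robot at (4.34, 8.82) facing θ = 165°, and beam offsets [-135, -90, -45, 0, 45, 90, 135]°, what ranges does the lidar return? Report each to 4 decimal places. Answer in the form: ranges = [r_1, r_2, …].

ranges = [0.3600, 0.1863, 0.2078, 0.6955, 3.8567, 8.0959, 2.1016]

beam 1: φ=-135°, α=30°
  d=(0.8660,0.5000)  start (4,8)  tX=0.7621 tY=0.3600  stride 1/|dx|=1.1547 1/|dy|=2.0000
    cross y-line → (4,9), t=0.3600 (wall)
  → r_1 = 0.3600
beam 2: φ=-90°, α=75°
  d=(0.2588,0.9659)  start (4,8)  tX=2.5500 tY=0.1863  stride 1/|dx|=3.8637 1/|dy|=1.0353
    cross y-line → (4,9), t=0.1863 (wall)
  → r_2 = 0.1863
beam 3: φ=-45°, α=120°
  d=(-0.5000,0.8660)  start (4,8)  tX=0.6800 tY=0.2078  stride 1/|dx|=2.0000 1/|dy|=1.1547
    cross y-line → (4,9), t=0.2078 (wall)
  → r_3 = 0.2078
beam 4: φ=0°, α=165°
  d=(-0.9659,0.2588)  start (4,8)  tX=0.3520 tY=0.6955  stride 1/|dx|=1.0353 1/|dy|=3.8637
    cross x-line → (3,8), t=0.3520
    cross y-line → (3,9), t=0.6955 (wall)
  → r_4 = 0.6955
beam 5: φ=45°, α=210°
  d=(-0.8660,-0.5000)  start (4,8)  tX=0.3926 tY=1.6400  stride 1/|dx|=1.1547 1/|dy|=2.0000
    cross x-line → (3,8), t=0.3926
    cross x-line → (2,8), t=1.5473
    cross y-line → (2,7), t=1.6400
    cross x-line → (1,7), t=2.7020
    cross y-line → (1,6), t=3.6400
    cross x-line → (0,6), t=3.8567 (wall)
  → r_5 = 3.8567
beam 6: φ=90°, α=255°
  d=(-0.2588,-0.9659)  start (4,8)  tX=1.3137 tY=0.8489  stride 1/|dx|=3.8637 1/|dy|=1.0353
    cross y-line → (4,7), t=0.8489
    cross x-line → (3,7), t=1.3137
    cross y-line → (3,6), t=1.8842
    cross y-line → (3,5), t=2.9195
    cross y-line → (3,4), t=3.9548
    cross y-line → (3,3), t=4.9900
    cross x-line → (2,3), t=5.1774
    cross y-line → (2,2), t=6.0253
    cross y-line → (2,1), t=7.0606
    cross y-line → (2,0), t=8.0959 (wall)
  → r_6 = 8.0959
beam 7: φ=135°, α=300°
  d=(0.5000,-0.8660)  start (4,8)  tX=1.3200 tY=0.9469  stride 1/|dx|=2.0000 1/|dy|=1.1547
    cross y-line → (4,7), t=0.9469
    cross x-line → (5,7), t=1.3200
    cross y-line → (5,6), t=2.1016 (wall)
  → r_7 = 2.1016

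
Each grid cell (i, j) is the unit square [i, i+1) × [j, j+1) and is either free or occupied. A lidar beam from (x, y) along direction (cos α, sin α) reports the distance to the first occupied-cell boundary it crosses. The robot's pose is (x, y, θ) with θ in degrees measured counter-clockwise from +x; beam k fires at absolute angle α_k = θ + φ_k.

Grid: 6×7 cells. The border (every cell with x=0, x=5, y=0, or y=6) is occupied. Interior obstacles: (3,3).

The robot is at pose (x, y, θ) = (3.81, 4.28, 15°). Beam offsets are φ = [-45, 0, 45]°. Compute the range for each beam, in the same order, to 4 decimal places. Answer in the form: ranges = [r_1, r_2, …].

ranges = [1.3741, 1.2320, 1.9861]

beam 1: φ=-45°, α=330°
  dir = (cos 330°, sin 330°) = (0.8660, -0.5000); from cell (3,4)
  next x-line at t=0.2194, next y-line at t=0.5600; Δt_x=1.1547, Δt_y=2.0000
    x: enter (4,4) at t=0.2194
    y: enter (4,3) at t=0.5600
    x: enter (5,3) at t=1.3741 ← occupied
  → r_1 = 1.3741
beam 2: φ=0°, α=15°
  dir = (cos 15°, sin 15°) = (0.9659, 0.2588); from cell (3,4)
  next x-line at t=0.1967, next y-line at t=2.7819; Δt_x=1.0353, Δt_y=3.8637
    x: enter (4,4) at t=0.1967
    x: enter (5,4) at t=1.2320 ← occupied
  → r_2 = 1.2320
beam 3: φ=45°, α=60°
  dir = (cos 60°, sin 60°) = (0.5000, 0.8660); from cell (3,4)
  next x-line at t=0.3800, next y-line at t=0.8314; Δt_x=2.0000, Δt_y=1.1547
    x: enter (4,4) at t=0.3800
    y: enter (4,5) at t=0.8314
    y: enter (4,6) at t=1.9861 ← occupied
  → r_3 = 1.9861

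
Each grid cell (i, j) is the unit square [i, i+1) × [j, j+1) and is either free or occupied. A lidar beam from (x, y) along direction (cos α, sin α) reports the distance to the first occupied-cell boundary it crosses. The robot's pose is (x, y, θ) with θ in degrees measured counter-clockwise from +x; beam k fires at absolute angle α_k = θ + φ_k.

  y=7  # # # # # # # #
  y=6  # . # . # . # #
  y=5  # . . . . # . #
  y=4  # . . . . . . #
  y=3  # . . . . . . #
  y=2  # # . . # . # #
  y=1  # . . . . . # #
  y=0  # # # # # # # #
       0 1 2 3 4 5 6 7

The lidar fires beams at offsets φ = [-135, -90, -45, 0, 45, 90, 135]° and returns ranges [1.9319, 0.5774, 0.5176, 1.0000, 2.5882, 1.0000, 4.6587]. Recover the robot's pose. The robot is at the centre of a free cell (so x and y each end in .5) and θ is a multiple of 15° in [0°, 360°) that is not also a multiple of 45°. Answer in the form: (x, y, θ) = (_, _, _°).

Candidates: 28 free-cell centres × 16 headings = 448 poses. Raycast each; keep the one whose scan matches to 4 dp.
  (6.5, 5.5, 75°): beam 1 = 1.0000 ≠ 1.9319 ✗
  (6.5, 4.5, 75°): beam 1 = 1.0000 ≠ 1.9319 ✗
  (3.5, 5.5, 120°): beam 1 = 1.5529 ≠ 1.9319 ✗
  (6.5, 5.5, 60°): beam 4 = 0.5774 ≠ 1.0000 ✗
  (1.5, 1.5, 105°): beam 1 = 1.0000 ≠ 1.9319 ✗
  …
  (3.5, 1.5, 330°): r_1=1.9319, r_2=0.5774, r_3=0.5176, r_4=1.0000, r_5=2.5882, r_6=1.0000, r_7=4.6587 — all match ✓
Unique over the lattice → pose = (3.5, 1.5, 330°).

(x, y, θ) = (3.5, 1.5, 330°)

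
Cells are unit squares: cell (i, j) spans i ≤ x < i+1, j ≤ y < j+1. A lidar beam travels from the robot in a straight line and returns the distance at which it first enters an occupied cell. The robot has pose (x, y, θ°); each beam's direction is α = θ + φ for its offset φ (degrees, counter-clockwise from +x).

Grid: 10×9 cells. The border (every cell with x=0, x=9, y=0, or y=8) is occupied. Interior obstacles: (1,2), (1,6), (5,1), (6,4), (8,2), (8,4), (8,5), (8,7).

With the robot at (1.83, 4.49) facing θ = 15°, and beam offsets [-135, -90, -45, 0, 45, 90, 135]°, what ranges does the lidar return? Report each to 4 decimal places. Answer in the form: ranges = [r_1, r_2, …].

beam 1: φ=-135°, α=240°
  d=(-0.5000,-0.8660)  start (1,4)  tX=1.6600 tY=0.5658  stride 1/|dx|=2.0000 1/|dy|=1.1547
    cross y-line → (1,3), t=0.5658
    cross x-line → (0,3), t=1.6600 (wall)
  → r_1 = 1.6600
beam 2: φ=-90°, α=285°
  d=(0.2588,-0.9659)  start (1,4)  tX=0.6568 tY=0.5073  stride 1/|dx|=3.8637 1/|dy|=1.0353
    cross y-line → (1,3), t=0.5073
    cross x-line → (2,3), t=0.6568
    cross y-line → (2,2), t=1.5426
    cross y-line → (2,1), t=2.5778
    cross y-line → (2,0), t=3.6131 (wall)
  → r_2 = 3.6131
beam 3: φ=-45°, α=330°
  d=(0.8660,-0.5000)  start (1,4)  tX=0.1963 tY=0.9800  stride 1/|dx|=1.1547 1/|dy|=2.0000
    cross x-line → (2,4), t=0.1963
    cross y-line → (2,3), t=0.9800
    cross x-line → (3,3), t=1.3510
    cross x-line → (4,3), t=2.5057
    cross y-line → (4,2), t=2.9800
    cross x-line → (5,2), t=3.6604
    cross x-line → (6,2), t=4.8151
    cross y-line → (6,1), t=4.9800
    cross x-line → (7,1), t=5.9698
    cross y-line → (7,0), t=6.9800 (wall)
  → r_3 = 6.9800
beam 4: φ=0°, α=15°
  d=(0.9659,0.2588)  start (1,4)  tX=0.1760 tY=1.9705  stride 1/|dx|=1.0353 1/|dy|=3.8637
    cross x-line → (2,4), t=0.1760
    cross x-line → (3,4), t=1.2113
    cross y-line → (3,5), t=1.9705
    cross x-line → (4,5), t=2.2465
    cross x-line → (5,5), t=3.2818
    cross x-line → (6,5), t=4.3171
    cross x-line → (7,5), t=5.3524
    cross y-line → (7,6), t=5.8342
    cross x-line → (8,6), t=6.3877
    cross x-line → (9,6), t=7.4229 (wall)
  → r_4 = 7.4229
beam 5: φ=45°, α=60°
  d=(0.5000,0.8660)  start (1,4)  tX=0.3400 tY=0.5889  stride 1/|dx|=2.0000 1/|dy|=1.1547
    cross x-line → (2,4), t=0.3400
    cross y-line → (2,5), t=0.5889
    cross y-line → (2,6), t=1.7436
    cross x-line → (3,6), t=2.3400
    cross y-line → (3,7), t=2.8983
    cross y-line → (3,8), t=4.0530 (wall)
  → r_5 = 4.0530
beam 6: φ=90°, α=105°
  d=(-0.2588,0.9659)  start (1,4)  tX=3.2069 tY=0.5280  stride 1/|dx|=3.8637 1/|dy|=1.0353
    cross y-line → (1,5), t=0.5280
    cross y-line → (1,6), t=1.5633 (wall)
  → r_6 = 1.5633
beam 7: φ=135°, α=150°
  d=(-0.8660,0.5000)  start (1,4)  tX=0.9584 tY=1.0200  stride 1/|dx|=1.1547 1/|dy|=2.0000
    cross x-line → (0,4), t=0.9584 (wall)
  → r_7 = 0.9584

ranges = [1.6600, 3.6131, 6.9800, 7.4229, 4.0530, 1.5633, 0.9584]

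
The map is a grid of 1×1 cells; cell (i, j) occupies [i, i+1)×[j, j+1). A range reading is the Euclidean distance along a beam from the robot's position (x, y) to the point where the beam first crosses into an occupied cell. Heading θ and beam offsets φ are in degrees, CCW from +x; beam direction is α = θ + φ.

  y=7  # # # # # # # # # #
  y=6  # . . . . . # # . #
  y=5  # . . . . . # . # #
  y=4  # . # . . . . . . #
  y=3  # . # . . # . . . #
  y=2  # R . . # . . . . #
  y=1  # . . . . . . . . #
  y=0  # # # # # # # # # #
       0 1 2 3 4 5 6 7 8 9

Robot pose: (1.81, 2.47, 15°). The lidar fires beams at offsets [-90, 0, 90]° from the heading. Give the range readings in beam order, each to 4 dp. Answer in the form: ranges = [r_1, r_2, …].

beam 1: φ=-90°, α=285°
  direction (0.2588, -0.9659); cell (1,2); t to first gridline: x 0.7341, y 0.4866 (then +3.8637 / +1.0353)
    (1,1) via y @ 0.4866
    (2,1) via x @ 0.7341
    (2,0) via y @ 1.5219  # hit
  → r_1 = 1.5219
beam 2: φ=0°, α=15°
  direction (0.9659, 0.2588); cell (1,2); t to first gridline: x 0.1967, y 2.0478 (then +1.0353 / +3.8637)
    (2,2) via x @ 0.1967
    (3,2) via x @ 1.2320
    (3,3) via y @ 2.0478
    (4,3) via x @ 2.2673
    (5,3) via x @ 3.3025  # hit
  → r_2 = 3.3025
beam 3: φ=90°, α=105°
  direction (-0.2588, 0.9659); cell (1,2); t to first gridline: x 3.1296, y 0.5487 (then +3.8637 / +1.0353)
    (1,3) via y @ 0.5487
    (1,4) via y @ 1.5840
    (1,5) via y @ 2.6192
    (0,5) via x @ 3.1296  # hit
  → r_3 = 3.1296

ranges = [1.5219, 3.3025, 3.1296]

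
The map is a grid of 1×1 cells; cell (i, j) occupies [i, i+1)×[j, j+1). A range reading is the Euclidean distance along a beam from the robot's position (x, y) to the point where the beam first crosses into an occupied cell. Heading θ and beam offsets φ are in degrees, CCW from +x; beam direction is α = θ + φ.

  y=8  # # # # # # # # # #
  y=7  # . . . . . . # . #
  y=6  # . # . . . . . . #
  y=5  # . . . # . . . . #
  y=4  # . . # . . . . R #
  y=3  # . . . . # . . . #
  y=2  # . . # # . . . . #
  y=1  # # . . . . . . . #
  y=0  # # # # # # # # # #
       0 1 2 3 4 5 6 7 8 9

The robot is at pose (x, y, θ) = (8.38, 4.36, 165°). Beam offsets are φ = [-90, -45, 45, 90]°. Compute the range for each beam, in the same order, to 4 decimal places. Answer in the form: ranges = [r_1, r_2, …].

beam 1: φ=-90°, α=75°
  dir = (cos 75°, sin 75°) = (0.2588, 0.9659); from cell (8,4)
  next x-line at t=2.3955, next y-line at t=0.6626; Δt_x=3.8637, Δt_y=1.0353
    y: enter (8,5) at t=0.6626
    y: enter (8,6) at t=1.6979
    x: enter (9,6) at t=2.3955 ← occupied
  → r_1 = 2.3955
beam 2: φ=-45°, α=120°
  dir = (cos 120°, sin 120°) = (-0.5000, 0.8660); from cell (8,4)
  next x-line at t=0.7600, next y-line at t=0.7390; Δt_x=2.0000, Δt_y=1.1547
    y: enter (8,5) at t=0.7390
    x: enter (7,5) at t=0.7600
    y: enter (7,6) at t=1.8937
    x: enter (6,6) at t=2.7600
    y: enter (6,7) at t=3.0484
    y: enter (6,8) at t=4.2031 ← occupied
  → r_2 = 4.2031
beam 3: φ=45°, α=210°
  dir = (cos 210°, sin 210°) = (-0.8660, -0.5000); from cell (8,4)
  next x-line at t=0.4388, next y-line at t=0.7200; Δt_x=1.1547, Δt_y=2.0000
    x: enter (7,4) at t=0.4388
    y: enter (7,3) at t=0.7200
    x: enter (6,3) at t=1.5935
    y: enter (6,2) at t=2.7200
    x: enter (5,2) at t=2.7482
    x: enter (4,2) at t=3.9029 ← occupied
  → r_3 = 3.9029
beam 4: φ=90°, α=255°
  dir = (cos 255°, sin 255°) = (-0.2588, -0.9659); from cell (8,4)
  next x-line at t=1.4682, next y-line at t=0.3727; Δt_x=3.8637, Δt_y=1.0353
    y: enter (8,3) at t=0.3727
    y: enter (8,2) at t=1.4080
    x: enter (7,2) at t=1.4682
    y: enter (7,1) at t=2.4433
    y: enter (7,0) at t=3.4785 ← occupied
  → r_4 = 3.4785

ranges = [2.3955, 4.2031, 3.9029, 3.4785]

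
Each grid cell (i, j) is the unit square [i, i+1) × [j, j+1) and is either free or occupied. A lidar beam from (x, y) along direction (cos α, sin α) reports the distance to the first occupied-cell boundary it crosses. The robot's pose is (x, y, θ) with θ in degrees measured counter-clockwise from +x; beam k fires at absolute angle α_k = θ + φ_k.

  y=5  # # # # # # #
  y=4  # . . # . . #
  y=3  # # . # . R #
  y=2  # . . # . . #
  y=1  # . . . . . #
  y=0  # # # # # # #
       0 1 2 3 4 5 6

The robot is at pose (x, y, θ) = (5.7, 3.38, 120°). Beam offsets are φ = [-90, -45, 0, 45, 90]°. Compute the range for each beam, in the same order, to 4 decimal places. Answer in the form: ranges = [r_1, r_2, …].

beam 1: φ=-90°, α=30°
  cosα=0.8660 sinα=0.5000 | (5,3) | tMaxX 0.3464 tMaxY 1.2400 | tΔX 1.1547 tΔY 2.0000
    t=0.3464 [x] (6,3) — stop
  → r_1 = 0.3464
beam 2: φ=-45°, α=75°
  cosα=0.2588 sinα=0.9659 | (5,3) | tMaxX 1.1591 tMaxY 0.6419 | tΔX 3.8637 tΔY 1.0353
    t=0.6419 [y] (5,4)
    t=1.1591 [x] (6,4) — stop
  → r_2 = 1.1591
beam 3: φ=0°, α=120°
  cosα=-0.5000 sinα=0.8660 | (5,3) | tMaxX 1.4000 tMaxY 0.7159 | tΔX 2.0000 tΔY 1.1547
    t=0.7159 [y] (5,4)
    t=1.4000 [x] (4,4)
    t=1.8706 [y] (4,5) — stop
  → r_3 = 1.8706
beam 4: φ=45°, α=165°
  cosα=-0.9659 sinα=0.2588 | (5,3) | tMaxX 0.7247 tMaxY 2.3955 | tΔX 1.0353 tΔY 3.8637
    t=0.7247 [x] (4,3)
    t=1.7600 [x] (3,3) — stop
  → r_4 = 1.7600
beam 5: φ=90°, α=210°
  cosα=-0.8660 sinα=-0.5000 | (5,3) | tMaxX 0.8083 tMaxY 0.7600 | tΔX 1.1547 tΔY 2.0000
    t=0.7600 [y] (5,2)
    t=0.8083 [x] (4,2)
    t=1.9630 [x] (3,2) — stop
  → r_5 = 1.9630

ranges = [0.3464, 1.1591, 1.8706, 1.7600, 1.9630]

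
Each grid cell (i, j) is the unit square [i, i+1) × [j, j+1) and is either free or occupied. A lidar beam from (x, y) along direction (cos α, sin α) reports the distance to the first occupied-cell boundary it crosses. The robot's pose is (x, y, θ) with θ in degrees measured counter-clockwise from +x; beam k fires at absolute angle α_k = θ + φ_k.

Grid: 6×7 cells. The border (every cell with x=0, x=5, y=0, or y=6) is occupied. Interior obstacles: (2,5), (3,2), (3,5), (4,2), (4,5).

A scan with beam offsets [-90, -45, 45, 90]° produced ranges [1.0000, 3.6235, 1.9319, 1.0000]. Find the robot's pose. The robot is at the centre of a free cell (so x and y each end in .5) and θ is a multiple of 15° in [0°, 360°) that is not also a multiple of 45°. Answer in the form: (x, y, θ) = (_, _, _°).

The pose lattice has 15·16 = 240 candidates. Test each by forward raycasting.
  (4.5, 3.5, 60°): beam 1 = 0.5774 ≠ 1.0000 ✗
  (1.5, 3.5, 120°): beam 1 = 3.0000 ≠ 1.0000 ✗
  (3.5, 4.5, 150°): beam 1 = 0.5774 ≠ 1.0000 ✗
  …
  (1.5, 4.5, 330°): r_1=1.0000, r_2=3.6235, r_3=1.9319, r_4=1.0000 — all match ✓
Unique over the lattice → pose = (1.5, 4.5, 330°).

(x, y, θ) = (1.5, 4.5, 330°)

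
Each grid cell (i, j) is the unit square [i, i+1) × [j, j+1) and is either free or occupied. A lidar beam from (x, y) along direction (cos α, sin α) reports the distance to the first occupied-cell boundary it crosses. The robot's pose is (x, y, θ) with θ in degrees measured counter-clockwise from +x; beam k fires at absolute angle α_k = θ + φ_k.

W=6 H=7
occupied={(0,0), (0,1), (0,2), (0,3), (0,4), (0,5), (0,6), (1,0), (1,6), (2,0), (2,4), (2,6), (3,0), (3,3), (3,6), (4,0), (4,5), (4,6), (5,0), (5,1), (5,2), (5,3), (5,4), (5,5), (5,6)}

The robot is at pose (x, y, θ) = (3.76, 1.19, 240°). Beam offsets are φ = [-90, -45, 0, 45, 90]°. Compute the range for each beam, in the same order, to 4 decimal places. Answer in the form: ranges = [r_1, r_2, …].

beam 1: φ=-90°, α=150°
  dir = (cos 150°, sin 150°) = (-0.8660, 0.5000); from cell (3,1)
  next x-line at t=0.8776, next y-line at t=1.6200; Δt_x=1.1547, Δt_y=2.0000
    x: enter (2,1) at t=0.8776
    y: enter (2,2) at t=1.6200
    x: enter (1,2) at t=2.0323
    x: enter (0,2) at t=3.1870 ← occupied
  → r_1 = 3.1870
beam 2: φ=-45°, α=195°
  dir = (cos 195°, sin 195°) = (-0.9659, -0.2588); from cell (3,1)
  next x-line at t=0.7868, next y-line at t=0.7341; Δt_x=1.0353, Δt_y=3.8637
    y: enter (3,0) at t=0.7341 ← occupied
  → r_2 = 0.7341
beam 3: φ=0°, α=240°
  dir = (cos 240°, sin 240°) = (-0.5000, -0.8660); from cell (3,1)
  next x-line at t=1.5200, next y-line at t=0.2194; Δt_x=2.0000, Δt_y=1.1547
    y: enter (3,0) at t=0.2194 ← occupied
  → r_3 = 0.2194
beam 4: φ=45°, α=285°
  dir = (cos 285°, sin 285°) = (0.2588, -0.9659); from cell (3,1)
  next x-line at t=0.9273, next y-line at t=0.1967; Δt_x=3.8637, Δt_y=1.0353
    y: enter (3,0) at t=0.1967 ← occupied
  → r_4 = 0.1967
beam 5: φ=90°, α=330°
  dir = (cos 330°, sin 330°) = (0.8660, -0.5000); from cell (3,1)
  next x-line at t=0.2771, next y-line at t=0.3800; Δt_x=1.1547, Δt_y=2.0000
    x: enter (4,1) at t=0.2771
    y: enter (4,0) at t=0.3800 ← occupied
  → r_5 = 0.3800

ranges = [3.1870, 0.7341, 0.2194, 0.1967, 0.3800]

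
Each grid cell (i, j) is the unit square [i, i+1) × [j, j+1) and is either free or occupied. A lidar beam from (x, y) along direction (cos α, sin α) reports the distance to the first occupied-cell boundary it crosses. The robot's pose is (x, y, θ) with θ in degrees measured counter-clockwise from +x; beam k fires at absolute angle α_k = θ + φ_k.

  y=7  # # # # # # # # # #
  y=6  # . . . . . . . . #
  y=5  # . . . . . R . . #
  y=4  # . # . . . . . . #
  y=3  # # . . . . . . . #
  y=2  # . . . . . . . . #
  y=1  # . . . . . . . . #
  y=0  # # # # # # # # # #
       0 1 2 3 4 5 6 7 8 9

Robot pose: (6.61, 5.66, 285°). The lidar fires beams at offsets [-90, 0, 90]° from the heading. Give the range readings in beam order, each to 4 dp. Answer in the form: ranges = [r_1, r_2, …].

ranges = [3.7373, 4.8244, 2.4743]

beam 1: φ=-90°, α=195°
  direction (-0.9659, -0.2588); cell (6,5); t to first gridline: x 0.6315, y 2.5500 (then +1.0353 / +3.8637)
    (5,5) via x @ 0.6315
    (4,5) via x @ 1.6668
    (4,4) via y @ 2.5500
    (3,4) via x @ 2.7021
    (2,4) via x @ 3.7373  # hit
  → r_1 = 3.7373
beam 2: φ=0°, α=285°
  direction (0.2588, -0.9659); cell (6,5); t to first gridline: x 1.5068, y 0.6833 (then +3.8637 / +1.0353)
    (6,4) via y @ 0.6833
    (7,4) via x @ 1.5068
    (7,3) via y @ 1.7186
    (7,2) via y @ 2.7538
    (7,1) via y @ 3.7891
    (7,0) via y @ 4.8244  # hit
  → r_2 = 4.8244
beam 3: φ=90°, α=15°
  direction (0.9659, 0.2588); cell (6,5); t to first gridline: x 0.4038, y 1.3137 (then +1.0353 / +3.8637)
    (7,5) via x @ 0.4038
    (7,6) via y @ 1.3137
    (8,6) via x @ 1.4390
    (9,6) via x @ 2.4743  # hit
  → r_3 = 2.4743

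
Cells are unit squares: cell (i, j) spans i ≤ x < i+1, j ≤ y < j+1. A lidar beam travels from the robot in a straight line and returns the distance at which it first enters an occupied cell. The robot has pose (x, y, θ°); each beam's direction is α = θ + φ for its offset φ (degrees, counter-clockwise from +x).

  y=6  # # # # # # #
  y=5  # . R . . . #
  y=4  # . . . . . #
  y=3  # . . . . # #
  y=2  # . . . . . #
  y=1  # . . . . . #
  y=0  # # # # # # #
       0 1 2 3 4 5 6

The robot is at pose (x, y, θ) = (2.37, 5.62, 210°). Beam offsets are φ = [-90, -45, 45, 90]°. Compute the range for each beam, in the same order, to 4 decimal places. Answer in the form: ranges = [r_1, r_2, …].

ranges = [0.4388, 1.4183, 4.7830, 5.3347]

beam 1: φ=-90°, α=120°
  dir = (cos 120°, sin 120°) = (-0.5000, 0.8660); from cell (2,5)
  next x-line at t=0.7400, next y-line at t=0.4388; Δt_x=2.0000, Δt_y=1.1547
    y: enter (2,6) at t=0.4388 ← occupied
  → r_1 = 0.4388
beam 2: φ=-45°, α=165°
  dir = (cos 165°, sin 165°) = (-0.9659, 0.2588); from cell (2,5)
  next x-line at t=0.3831, next y-line at t=1.4682; Δt_x=1.0353, Δt_y=3.8637
    x: enter (1,5) at t=0.3831
    x: enter (0,5) at t=1.4183 ← occupied
  → r_2 = 1.4183
beam 3: φ=45°, α=255°
  dir = (cos 255°, sin 255°) = (-0.2588, -0.9659); from cell (2,5)
  next x-line at t=1.4296, next y-line at t=0.6419; Δt_x=3.8637, Δt_y=1.0353
    y: enter (2,4) at t=0.6419
    x: enter (1,4) at t=1.4296
    y: enter (1,3) at t=1.6771
    y: enter (1,2) at t=2.7124
    y: enter (1,1) at t=3.7477
    y: enter (1,0) at t=4.7830 ← occupied
  → r_3 = 4.7830
beam 4: φ=90°, α=300°
  dir = (cos 300°, sin 300°) = (0.5000, -0.8660); from cell (2,5)
  next x-line at t=1.2600, next y-line at t=0.7159; Δt_x=2.0000, Δt_y=1.1547
    y: enter (2,4) at t=0.7159
    x: enter (3,4) at t=1.2600
    y: enter (3,3) at t=1.8706
    y: enter (3,2) at t=3.0253
    x: enter (4,2) at t=3.2600
    y: enter (4,1) at t=4.1800
    x: enter (5,1) at t=5.2600
    y: enter (5,0) at t=5.3347 ← occupied
  → r_4 = 5.3347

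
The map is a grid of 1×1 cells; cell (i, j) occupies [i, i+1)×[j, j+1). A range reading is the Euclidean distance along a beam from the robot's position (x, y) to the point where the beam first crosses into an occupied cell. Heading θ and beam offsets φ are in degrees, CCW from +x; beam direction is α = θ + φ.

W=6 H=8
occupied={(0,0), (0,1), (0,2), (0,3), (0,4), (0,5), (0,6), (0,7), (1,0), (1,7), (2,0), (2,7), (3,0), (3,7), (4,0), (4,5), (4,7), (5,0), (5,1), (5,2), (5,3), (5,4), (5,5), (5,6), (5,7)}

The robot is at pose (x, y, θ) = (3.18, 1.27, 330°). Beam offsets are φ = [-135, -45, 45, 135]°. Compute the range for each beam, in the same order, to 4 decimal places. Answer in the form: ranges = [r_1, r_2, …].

beam 1: φ=-135°, α=195°
  dir = (cos 195°, sin 195°) = (-0.9659, -0.2588); from cell (3,1)
  next x-line at t=0.1863, next y-line at t=1.0432; Δt_x=1.0353, Δt_y=3.8637
    x: enter (2,1) at t=0.1863
    y: enter (2,0) at t=1.0432 ← occupied
  → r_1 = 1.0432
beam 2: φ=-45°, α=285°
  dir = (cos 285°, sin 285°) = (0.2588, -0.9659); from cell (3,1)
  next x-line at t=3.1682, next y-line at t=0.2795; Δt_x=3.8637, Δt_y=1.0353
    y: enter (3,0) at t=0.2795 ← occupied
  → r_2 = 0.2795
beam 3: φ=45°, α=15°
  dir = (cos 15°, sin 15°) = (0.9659, 0.2588); from cell (3,1)
  next x-line at t=0.8489, next y-line at t=2.8205; Δt_x=1.0353, Δt_y=3.8637
    x: enter (4,1) at t=0.8489
    x: enter (5,1) at t=1.8842 ← occupied
  → r_3 = 1.8842
beam 4: φ=135°, α=105°
  dir = (cos 105°, sin 105°) = (-0.2588, 0.9659); from cell (3,1)
  next x-line at t=0.6955, next y-line at t=0.7558; Δt_x=3.8637, Δt_y=1.0353
    x: enter (2,1) at t=0.6955
    y: enter (2,2) at t=0.7558
    y: enter (2,3) at t=1.7910
    y: enter (2,4) at t=2.8263
    y: enter (2,5) at t=3.8616
    x: enter (1,5) at t=4.5592
    y: enter (1,6) at t=4.8969
    y: enter (1,7) at t=5.9321 ← occupied
  → r_4 = 5.9321

ranges = [1.0432, 0.2795, 1.8842, 5.9321]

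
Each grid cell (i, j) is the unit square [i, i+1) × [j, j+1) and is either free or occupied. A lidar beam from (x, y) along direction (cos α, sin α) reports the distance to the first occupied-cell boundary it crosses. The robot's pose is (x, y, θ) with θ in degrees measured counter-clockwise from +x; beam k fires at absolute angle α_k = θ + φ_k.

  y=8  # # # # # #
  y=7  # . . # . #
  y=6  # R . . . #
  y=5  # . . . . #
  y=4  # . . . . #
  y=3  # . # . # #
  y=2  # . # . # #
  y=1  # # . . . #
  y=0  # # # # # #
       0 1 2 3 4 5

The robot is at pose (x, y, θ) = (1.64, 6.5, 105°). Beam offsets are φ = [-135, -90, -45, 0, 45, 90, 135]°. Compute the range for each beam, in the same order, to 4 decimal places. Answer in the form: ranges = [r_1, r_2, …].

ranges = [3.8798, 1.9319, 1.7321, 1.5529, 0.7390, 0.6626, 1.2800]

beam 1: φ=-135°, α=330°
  dir = (cos 330°, sin 330°) = (0.8660, -0.5000); from cell (1,6)
  next x-line at t=0.4157, next y-line at t=1.0000; Δt_x=1.1547, Δt_y=2.0000
    x: enter (2,6) at t=0.4157
    y: enter (2,5) at t=1.0000
    x: enter (3,5) at t=1.5704
    x: enter (4,5) at t=2.7251
    y: enter (4,4) at t=3.0000
    x: enter (5,4) at t=3.8798 ← occupied
  → r_1 = 3.8798
beam 2: φ=-90°, α=15°
  dir = (cos 15°, sin 15°) = (0.9659, 0.2588); from cell (1,6)
  next x-line at t=0.3727, next y-line at t=1.9319; Δt_x=1.0353, Δt_y=3.8637
    x: enter (2,6) at t=0.3727
    x: enter (3,6) at t=1.4080
    y: enter (3,7) at t=1.9319 ← occupied
  → r_2 = 1.9319
beam 3: φ=-45°, α=60°
  dir = (cos 60°, sin 60°) = (0.5000, 0.8660); from cell (1,6)
  next x-line at t=0.7200, next y-line at t=0.5774; Δt_x=2.0000, Δt_y=1.1547
    y: enter (1,7) at t=0.5774
    x: enter (2,7) at t=0.7200
    y: enter (2,8) at t=1.7321 ← occupied
  → r_3 = 1.7321
beam 4: φ=0°, α=105°
  dir = (cos 105°, sin 105°) = (-0.2588, 0.9659); from cell (1,6)
  next x-line at t=2.4728, next y-line at t=0.5176; Δt_x=3.8637, Δt_y=1.0353
    y: enter (1,7) at t=0.5176
    y: enter (1,8) at t=1.5529 ← occupied
  → r_4 = 1.5529
beam 5: φ=45°, α=150°
  dir = (cos 150°, sin 150°) = (-0.8660, 0.5000); from cell (1,6)
  next x-line at t=0.7390, next y-line at t=1.0000; Δt_x=1.1547, Δt_y=2.0000
    x: enter (0,6) at t=0.7390 ← occupied
  → r_5 = 0.7390
beam 6: φ=90°, α=195°
  dir = (cos 195°, sin 195°) = (-0.9659, -0.2588); from cell (1,6)
  next x-line at t=0.6626, next y-line at t=1.9319; Δt_x=1.0353, Δt_y=3.8637
    x: enter (0,6) at t=0.6626 ← occupied
  → r_6 = 0.6626
beam 7: φ=135°, α=240°
  dir = (cos 240°, sin 240°) = (-0.5000, -0.8660); from cell (1,6)
  next x-line at t=1.2800, next y-line at t=0.5774; Δt_x=2.0000, Δt_y=1.1547
    y: enter (1,5) at t=0.5774
    x: enter (0,5) at t=1.2800 ← occupied
  → r_7 = 1.2800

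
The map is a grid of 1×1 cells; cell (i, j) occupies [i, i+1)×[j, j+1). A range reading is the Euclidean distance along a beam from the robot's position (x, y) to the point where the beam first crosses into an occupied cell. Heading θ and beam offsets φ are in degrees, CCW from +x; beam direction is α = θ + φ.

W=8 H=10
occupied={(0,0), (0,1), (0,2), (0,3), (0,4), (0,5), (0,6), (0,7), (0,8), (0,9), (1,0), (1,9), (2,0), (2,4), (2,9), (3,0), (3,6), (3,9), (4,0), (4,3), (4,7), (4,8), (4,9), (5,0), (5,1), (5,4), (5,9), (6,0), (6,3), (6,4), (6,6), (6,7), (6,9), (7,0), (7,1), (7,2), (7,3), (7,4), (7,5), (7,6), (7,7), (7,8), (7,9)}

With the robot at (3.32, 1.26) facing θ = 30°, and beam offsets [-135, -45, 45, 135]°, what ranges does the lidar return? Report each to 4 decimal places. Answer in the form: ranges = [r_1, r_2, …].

ranges = [0.2692, 1.0046, 2.6273, 2.4018]

beam 1: φ=-135°, α=255°
  d=(-0.2588,-0.9659)  start (3,1)  tX=1.2364 tY=0.2692  stride 1/|dx|=3.8637 1/|dy|=1.0353
    cross y-line → (3,0), t=0.2692 (wall)
  → r_1 = 0.2692
beam 2: φ=-45°, α=345°
  d=(0.9659,-0.2588)  start (3,1)  tX=0.7040 tY=1.0046  stride 1/|dx|=1.0353 1/|dy|=3.8637
    cross x-line → (4,1), t=0.7040
    cross y-line → (4,0), t=1.0046 (wall)
  → r_2 = 1.0046
beam 3: φ=45°, α=75°
  d=(0.2588,0.9659)  start (3,1)  tX=2.6273 tY=0.7661  stride 1/|dx|=3.8637 1/|dy|=1.0353
    cross y-line → (3,2), t=0.7661
    cross y-line → (3,3), t=1.8014
    cross x-line → (4,3), t=2.6273 (wall)
  → r_3 = 2.6273
beam 4: φ=135°, α=165°
  d=(-0.9659,0.2588)  start (3,1)  tX=0.3313 tY=2.8591  stride 1/|dx|=1.0353 1/|dy|=3.8637
    cross x-line → (2,1), t=0.3313
    cross x-line → (1,1), t=1.3666
    cross x-line → (0,1), t=2.4018 (wall)
  → r_4 = 2.4018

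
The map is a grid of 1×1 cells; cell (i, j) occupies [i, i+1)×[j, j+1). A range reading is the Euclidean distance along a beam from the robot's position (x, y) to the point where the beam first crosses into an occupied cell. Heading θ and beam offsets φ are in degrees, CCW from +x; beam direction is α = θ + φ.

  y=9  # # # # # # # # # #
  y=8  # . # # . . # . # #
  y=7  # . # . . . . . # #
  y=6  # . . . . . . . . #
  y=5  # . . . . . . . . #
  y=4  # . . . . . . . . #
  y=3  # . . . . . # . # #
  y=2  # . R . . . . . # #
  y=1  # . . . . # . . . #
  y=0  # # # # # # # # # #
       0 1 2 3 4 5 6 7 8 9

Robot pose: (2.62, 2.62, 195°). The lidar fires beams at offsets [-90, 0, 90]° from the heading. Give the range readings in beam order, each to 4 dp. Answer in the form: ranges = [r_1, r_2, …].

beam 1: φ=-90°, α=105°
  dir = (cos 105°, sin 105°) = (-0.2588, 0.9659); from cell (2,2)
  next x-line at t=2.3955, next y-line at t=0.3934; Δt_x=3.8637, Δt_y=1.0353
    y: enter (2,3) at t=0.3934
    y: enter (2,4) at t=1.4287
    x: enter (1,4) at t=2.3955
    y: enter (1,5) at t=2.4640
    y: enter (1,6) at t=3.4992
    y: enter (1,7) at t=4.5345
    y: enter (1,8) at t=5.5698
    x: enter (0,8) at t=6.2592 ← occupied
  → r_1 = 6.2592
beam 2: φ=0°, α=195°
  dir = (cos 195°, sin 195°) = (-0.9659, -0.2588); from cell (2,2)
  next x-line at t=0.6419, next y-line at t=2.3955; Δt_x=1.0353, Δt_y=3.8637
    x: enter (1,2) at t=0.6419
    x: enter (0,2) at t=1.6771 ← occupied
  → r_2 = 1.6771
beam 3: φ=90°, α=285°
  dir = (cos 285°, sin 285°) = (0.2588, -0.9659); from cell (2,2)
  next x-line at t=1.4682, next y-line at t=0.6419; Δt_x=3.8637, Δt_y=1.0353
    y: enter (2,1) at t=0.6419
    x: enter (3,1) at t=1.4682
    y: enter (3,0) at t=1.6771 ← occupied
  → r_3 = 1.6771

ranges = [6.2592, 1.6771, 1.6771]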